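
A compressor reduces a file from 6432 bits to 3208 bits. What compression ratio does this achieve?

Compression ratio = Original / Compressed
= 6432 / 3208 = 2.00:1


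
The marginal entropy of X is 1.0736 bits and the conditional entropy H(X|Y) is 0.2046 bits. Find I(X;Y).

I(X;Y) = H(X) - H(X|Y)
I(X;Y) = 1.0736 - 0.2046 = 0.869 bits


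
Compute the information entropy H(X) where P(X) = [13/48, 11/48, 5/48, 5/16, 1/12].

H(X) = -Σ p(x) log₂ p(x)
  -13/48 × log₂(13/48) = 0.5104
  -11/48 × log₂(11/48) = 0.4871
  -5/48 × log₂(5/48) = 0.3399
  -5/16 × log₂(5/16) = 0.5244
  -1/12 × log₂(1/12) = 0.2987
H(X) = 2.1605 bits


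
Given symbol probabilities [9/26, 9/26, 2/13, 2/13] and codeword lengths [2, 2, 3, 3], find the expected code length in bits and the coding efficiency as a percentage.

Average length L = Σ p_i × l_i = 2.3077 bits
Entropy H = 1.8905 bits
Efficiency η = H/L × 100% = 81.92%


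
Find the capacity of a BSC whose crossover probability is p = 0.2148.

For BSC with error probability p:
C = 1 - H(p) where H(p) is binary entropy
H(0.2148) = -0.2148 × log₂(0.2148) - 0.7852 × log₂(0.7852)
H(p) = 0.7506
C = 1 - 0.7506 = 0.2494 bits/use


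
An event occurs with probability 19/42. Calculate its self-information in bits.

Information content I(x) = -log₂(p(x))
I = -log₂(19/42) = -log₂(0.4524)
I = 1.1444 bits


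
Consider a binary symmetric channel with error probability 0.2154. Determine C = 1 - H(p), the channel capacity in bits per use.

For BSC with error probability p:
C = 1 - H(p) where H(p) is binary entropy
H(0.2154) = -0.2154 × log₂(0.2154) - 0.7846 × log₂(0.7846)
H(p) = 0.7517
C = 1 - 0.7517 = 0.2483 bits/use


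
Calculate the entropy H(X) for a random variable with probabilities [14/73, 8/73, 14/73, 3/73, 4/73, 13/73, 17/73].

H(X) = -Σ p(x) log₂ p(x)
  -14/73 × log₂(14/73) = 0.4569
  -8/73 × log₂(8/73) = 0.3496
  -14/73 × log₂(14/73) = 0.4569
  -3/73 × log₂(3/73) = 0.1892
  -4/73 × log₂(4/73) = 0.2296
  -13/73 × log₂(13/73) = 0.4433
  -17/73 × log₂(17/73) = 0.4896
H(X) = 2.6151 bits


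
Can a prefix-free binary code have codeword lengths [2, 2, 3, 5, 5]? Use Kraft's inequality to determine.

Kraft inequality: Σ 2^(-l_i) ≤ 1 for prefix-free code
Calculating: 2^(-2) + 2^(-2) + 2^(-3) + 2^(-5) + 2^(-5)
= 0.25 + 0.25 + 0.125 + 0.03125 + 0.03125
= 0.6875
Since 0.6875 ≤ 1, prefix-free code exists


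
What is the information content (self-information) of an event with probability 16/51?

Information content I(x) = -log₂(p(x))
I = -log₂(16/51) = -log₂(0.3137)
I = 1.6724 bits


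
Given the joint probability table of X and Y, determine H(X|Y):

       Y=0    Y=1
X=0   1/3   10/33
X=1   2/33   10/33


H(X|Y) = Σ_y p(y) H(X|Y=y)
  p(Y=0) = 13/33, H(X|Y=0) = 0.6194
  p(Y=1) = 20/33, H(X|Y=1) = 1.0000
H(X|Y) = 0.3939×0.6194 + 0.6061×1.0000 = 0.8501 bits


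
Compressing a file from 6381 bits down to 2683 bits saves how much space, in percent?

Space savings = (1 - Compressed/Original) × 100%
= (1 - 2683/6381) × 100%
= 57.95%


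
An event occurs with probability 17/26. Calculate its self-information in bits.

Information content I(x) = -log₂(p(x))
I = -log₂(17/26) = -log₂(0.6538)
I = 0.6130 bits


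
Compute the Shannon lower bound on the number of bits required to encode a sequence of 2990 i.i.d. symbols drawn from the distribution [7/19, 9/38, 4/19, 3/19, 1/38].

Entropy H = 2.0547 bits/symbol
Minimum bits = H × n = 2.0547 × 2990
= 6143.60 bits


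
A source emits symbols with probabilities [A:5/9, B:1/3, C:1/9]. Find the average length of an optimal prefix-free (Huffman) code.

Huffman tree construction:
Combine smallest probabilities repeatedly
Resulting codes:
  A: 1 (length 1)
  B: 01 (length 2)
  C: 00 (length 2)
Average length = Σ p(s) × length(s) = 1.4444 bits


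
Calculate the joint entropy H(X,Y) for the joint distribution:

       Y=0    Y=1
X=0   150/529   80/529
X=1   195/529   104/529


H(X,Y) = -Σ p(x,y) log₂ p(x,y)
  p(0,0)=150/529: -0.2836 × log₂(0.2836) = 0.5156
  p(0,1)=80/529: -0.1512 × log₂(0.1512) = 0.4121
  p(1,0)=195/529: -0.3686 × log₂(0.3686) = 0.5307
  p(1,1)=104/529: -0.1966 × log₂(0.1966) = 0.4614
H(X,Y) = 1.9198 bits


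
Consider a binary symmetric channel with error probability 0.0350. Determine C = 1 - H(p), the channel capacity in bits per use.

For BSC with error probability p:
C = 1 - H(p) where H(p) is binary entropy
H(0.0350) = -0.0350 × log₂(0.0350) - 0.9650 × log₂(0.9650)
H(p) = 0.2189
C = 1 - 0.2189 = 0.7811 bits/use


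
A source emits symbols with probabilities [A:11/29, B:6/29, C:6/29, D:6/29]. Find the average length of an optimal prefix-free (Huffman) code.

Huffman tree construction:
Combine smallest probabilities repeatedly
Resulting codes:
  A: 11 (length 2)
  B: 00 (length 2)
  C: 01 (length 2)
  D: 10 (length 2)
Average length = Σ p(s) × length(s) = 2.0000 bits


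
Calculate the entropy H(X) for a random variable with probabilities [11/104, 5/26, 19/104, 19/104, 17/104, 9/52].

H(X) = -Σ p(x) log₂ p(x)
  -11/104 × log₂(11/104) = 0.3428
  -5/26 × log₂(5/26) = 0.4574
  -19/104 × log₂(19/104) = 0.4481
  -19/104 × log₂(19/104) = 0.4481
  -17/104 × log₂(17/104) = 0.4271
  -9/52 × log₂(9/52) = 0.4380
H(X) = 2.5614 bits


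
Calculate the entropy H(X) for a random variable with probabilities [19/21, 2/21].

H(X) = -Σ p(x) log₂ p(x)
  -19/21 × log₂(19/21) = 0.1306
  -2/21 × log₂(2/21) = 0.3231
H(X) = 0.4537 bits


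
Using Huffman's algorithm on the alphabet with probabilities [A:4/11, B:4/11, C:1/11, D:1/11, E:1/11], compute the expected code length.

Huffman tree construction:
Combine smallest probabilities repeatedly
Resulting codes:
  A: 11 (length 2)
  B: 0 (length 1)
  C: 1010 (length 4)
  D: 1011 (length 4)
  E: 100 (length 3)
Average length = Σ p(s) × length(s) = 2.0909 bits


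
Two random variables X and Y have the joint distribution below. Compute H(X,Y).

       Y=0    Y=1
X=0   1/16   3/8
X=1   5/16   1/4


H(X,Y) = -Σ p(x,y) log₂ p(x,y)
  p(0,0)=1/16: -0.0625 × log₂(0.0625) = 0.2500
  p(0,1)=3/8: -0.3750 × log₂(0.3750) = 0.5306
  p(1,0)=5/16: -0.3125 × log₂(0.3125) = 0.5244
  p(1,1)=1/4: -0.2500 × log₂(0.2500) = 0.5000
H(X,Y) = 1.8050 bits


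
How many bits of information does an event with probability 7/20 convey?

Information content I(x) = -log₂(p(x))
I = -log₂(7/20) = -log₂(0.3500)
I = 1.5146 bits


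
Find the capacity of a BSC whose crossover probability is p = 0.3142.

For BSC with error probability p:
C = 1 - H(p) where H(p) is binary entropy
H(0.3142) = -0.3142 × log₂(0.3142) - 0.6858 × log₂(0.6858)
H(p) = 0.8980
C = 1 - 0.8980 = 0.1020 bits/use


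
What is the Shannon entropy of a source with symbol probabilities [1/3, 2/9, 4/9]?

H(X) = -Σ p(x) log₂ p(x)
  -1/3 × log₂(1/3) = 0.5283
  -2/9 × log₂(2/9) = 0.4822
  -4/9 × log₂(4/9) = 0.5200
H(X) = 1.5305 bits


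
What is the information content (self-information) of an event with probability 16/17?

Information content I(x) = -log₂(p(x))
I = -log₂(16/17) = -log₂(0.9412)
I = 0.0875 bits


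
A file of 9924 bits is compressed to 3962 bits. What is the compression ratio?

Compression ratio = Original / Compressed
= 9924 / 3962 = 2.50:1


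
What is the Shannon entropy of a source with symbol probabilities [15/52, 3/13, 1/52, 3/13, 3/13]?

H(X) = -Σ p(x) log₂ p(x)
  -15/52 × log₂(15/52) = 0.5174
  -3/13 × log₂(3/13) = 0.4882
  -1/52 × log₂(1/52) = 0.1096
  -3/13 × log₂(3/13) = 0.4882
  -3/13 × log₂(3/13) = 0.4882
H(X) = 2.0916 bits


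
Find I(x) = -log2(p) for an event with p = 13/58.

Information content I(x) = -log₂(p(x))
I = -log₂(13/58) = -log₂(0.2241)
I = 2.1575 bits


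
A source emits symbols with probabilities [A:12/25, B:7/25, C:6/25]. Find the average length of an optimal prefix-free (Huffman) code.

Huffman tree construction:
Combine smallest probabilities repeatedly
Resulting codes:
  A: 0 (length 1)
  B: 11 (length 2)
  C: 10 (length 2)
Average length = Σ p(s) × length(s) = 1.5200 bits


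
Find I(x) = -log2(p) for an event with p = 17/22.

Information content I(x) = -log₂(p(x))
I = -log₂(17/22) = -log₂(0.7727)
I = 0.3720 bits


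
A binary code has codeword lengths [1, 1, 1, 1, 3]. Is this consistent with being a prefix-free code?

Kraft inequality: Σ 2^(-l_i) ≤ 1 for prefix-free code
Calculating: 2^(-1) + 2^(-1) + 2^(-1) + 2^(-1) + 2^(-3)
= 0.5 + 0.5 + 0.5 + 0.5 + 0.125
= 2.1250
Since 2.1250 > 1, prefix-free code does not exist


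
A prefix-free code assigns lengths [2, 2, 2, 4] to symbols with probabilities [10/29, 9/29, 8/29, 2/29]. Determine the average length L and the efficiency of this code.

Average length L = Σ p_i × l_i = 2.1379 bits
Entropy H = 1.8322 bits
Efficiency η = H/L × 100% = 85.70%


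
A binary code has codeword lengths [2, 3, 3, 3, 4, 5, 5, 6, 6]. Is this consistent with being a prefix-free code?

Kraft inequality: Σ 2^(-l_i) ≤ 1 for prefix-free code
Calculating: 2^(-2) + 2^(-3) + 2^(-3) + 2^(-3) + 2^(-4) + 2^(-5) + 2^(-5) + 2^(-6) + 2^(-6)
= 0.25 + 0.125 + 0.125 + 0.125 + 0.0625 + 0.03125 + 0.03125 + 0.015625 + 0.015625
= 0.7812
Since 0.7812 ≤ 1, prefix-free code exists


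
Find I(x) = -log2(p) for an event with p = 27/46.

Information content I(x) = -log₂(p(x))
I = -log₂(27/46) = -log₂(0.5870)
I = 0.7687 bits


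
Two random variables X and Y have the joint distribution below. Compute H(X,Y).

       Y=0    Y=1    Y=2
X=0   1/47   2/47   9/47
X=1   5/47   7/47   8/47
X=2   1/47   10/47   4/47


H(X,Y) = -Σ p(x,y) log₂ p(x,y)
  p(0,0)=1/47: -0.0213 × log₂(0.0213) = 0.1182
  p(0,1)=2/47: -0.0426 × log₂(0.0426) = 0.1938
  p(0,2)=9/47: -0.1915 × log₂(0.1915) = 0.4566
  p(1,0)=5/47: -0.1064 × log₂(0.1064) = 0.3439
  p(1,1)=7/47: -0.1489 × log₂(0.1489) = 0.4092
  p(1,2)=8/47: -0.1702 × log₂(0.1702) = 0.4348
  p(2,0)=1/47: -0.0213 × log₂(0.0213) = 0.1182
  p(2,1)=10/47: -0.2128 × log₂(0.2128) = 0.4750
  p(2,2)=4/47: -0.0851 × log₂(0.0851) = 0.3025
H(X,Y) = 2.8523 bits


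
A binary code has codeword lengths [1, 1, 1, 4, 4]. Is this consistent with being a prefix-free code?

Kraft inequality: Σ 2^(-l_i) ≤ 1 for prefix-free code
Calculating: 2^(-1) + 2^(-1) + 2^(-1) + 2^(-4) + 2^(-4)
= 0.5 + 0.5 + 0.5 + 0.0625 + 0.0625
= 1.6250
Since 1.6250 > 1, prefix-free code does not exist


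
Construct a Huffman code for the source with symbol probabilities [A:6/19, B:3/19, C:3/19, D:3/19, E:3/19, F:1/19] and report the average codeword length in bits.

Huffman tree construction:
Combine smallest probabilities repeatedly
Resulting codes:
  A: 10 (length 2)
  B: 011 (length 3)
  C: 110 (length 3)
  D: 111 (length 3)
  E: 00 (length 2)
  F: 010 (length 3)
Average length = Σ p(s) × length(s) = 2.5263 bits


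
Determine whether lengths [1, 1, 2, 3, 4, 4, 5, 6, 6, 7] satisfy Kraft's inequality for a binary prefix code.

Kraft inequality: Σ 2^(-l_i) ≤ 1 for prefix-free code
Calculating: 2^(-1) + 2^(-1) + 2^(-2) + 2^(-3) + 2^(-4) + 2^(-4) + 2^(-5) + 2^(-6) + 2^(-6) + 2^(-7)
= 0.5 + 0.5 + 0.25 + 0.125 + 0.0625 + 0.0625 + 0.03125 + 0.015625 + 0.015625 + 0.0078125
= 1.5703
Since 1.5703 > 1, prefix-free code does not exist


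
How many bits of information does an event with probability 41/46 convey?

Information content I(x) = -log₂(p(x))
I = -log₂(41/46) = -log₂(0.8913)
I = 0.1660 bits


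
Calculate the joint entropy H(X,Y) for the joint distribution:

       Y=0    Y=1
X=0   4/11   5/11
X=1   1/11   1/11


H(X,Y) = -Σ p(x,y) log₂ p(x,y)
  p(0,0)=4/11: -0.3636 × log₂(0.3636) = 0.5307
  p(0,1)=5/11: -0.4545 × log₂(0.4545) = 0.5170
  p(1,0)=1/11: -0.0909 × log₂(0.0909) = 0.3145
  p(1,1)=1/11: -0.0909 × log₂(0.0909) = 0.3145
H(X,Y) = 1.6767 bits


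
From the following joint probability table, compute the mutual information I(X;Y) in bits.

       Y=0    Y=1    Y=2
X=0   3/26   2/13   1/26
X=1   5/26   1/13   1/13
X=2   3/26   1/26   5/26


H(X) = 1.5828, H(Y) = 1.5579, H(X,Y) = 2.9801
I(X;Y) = H(X) + H(Y) - H(X,Y) = 0.1606 bits


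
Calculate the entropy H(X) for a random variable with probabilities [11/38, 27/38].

H(X) = -Σ p(x) log₂ p(x)
  -11/38 × log₂(11/38) = 0.5177
  -27/38 × log₂(27/38) = 0.3503
H(X) = 0.8680 bits


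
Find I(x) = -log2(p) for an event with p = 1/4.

Information content I(x) = -log₂(p(x))
I = -log₂(1/4) = -log₂(0.2500)
I = 2.0000 bits


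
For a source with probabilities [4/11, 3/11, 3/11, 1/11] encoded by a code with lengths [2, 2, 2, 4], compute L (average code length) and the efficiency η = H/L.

Average length L = Σ p_i × l_i = 2.1818 bits
Entropy H = 1.8676 bits
Efficiency η = H/L × 100% = 85.60%


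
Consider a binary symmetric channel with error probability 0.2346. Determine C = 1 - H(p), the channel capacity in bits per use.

For BSC with error probability p:
C = 1 - H(p) where H(p) is binary entropy
H(0.2346) = -0.2346 × log₂(0.2346) - 0.7654 × log₂(0.7654)
H(p) = 0.7859
C = 1 - 0.7859 = 0.2141 bits/use


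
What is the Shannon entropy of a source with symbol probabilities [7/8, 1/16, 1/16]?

H(X) = -Σ p(x) log₂ p(x)
  -7/8 × log₂(7/8) = 0.1686
  -1/16 × log₂(1/16) = 0.2500
  -1/16 × log₂(1/16) = 0.2500
H(X) = 0.6686 bits


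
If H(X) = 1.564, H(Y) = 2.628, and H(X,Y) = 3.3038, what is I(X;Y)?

I(X;Y) = H(X) + H(Y) - H(X,Y)
I(X;Y) = 1.564 + 2.628 - 3.3038 = 0.8882 bits


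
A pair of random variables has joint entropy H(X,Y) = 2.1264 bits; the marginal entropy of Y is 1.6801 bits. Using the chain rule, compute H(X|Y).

Chain rule: H(X,Y) = H(X|Y) + H(Y)
H(X|Y) = H(X,Y) - H(Y) = 2.1264 - 1.6801 = 0.4463 bits


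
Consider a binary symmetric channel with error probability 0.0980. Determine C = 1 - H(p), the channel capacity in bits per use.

For BSC with error probability p:
C = 1 - H(p) where H(p) is binary entropy
H(0.0980) = -0.0980 × log₂(0.0980) - 0.9020 × log₂(0.9020)
H(p) = 0.4626
C = 1 - 0.4626 = 0.5374 bits/use


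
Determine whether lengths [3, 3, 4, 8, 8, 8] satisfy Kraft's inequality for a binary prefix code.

Kraft inequality: Σ 2^(-l_i) ≤ 1 for prefix-free code
Calculating: 2^(-3) + 2^(-3) + 2^(-4) + 2^(-8) + 2^(-8) + 2^(-8)
= 0.125 + 0.125 + 0.0625 + 0.00390625 + 0.00390625 + 0.00390625
= 0.3242
Since 0.3242 ≤ 1, prefix-free code exists


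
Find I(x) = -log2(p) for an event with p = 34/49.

Information content I(x) = -log₂(p(x))
I = -log₂(34/49) = -log₂(0.6939)
I = 0.5272 bits


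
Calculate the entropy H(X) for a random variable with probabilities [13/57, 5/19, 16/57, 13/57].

H(X) = -Σ p(x) log₂ p(x)
  -13/57 × log₂(13/57) = 0.4863
  -5/19 × log₂(5/19) = 0.5068
  -16/57 × log₂(16/57) = 0.5145
  -13/57 × log₂(13/57) = 0.4863
H(X) = 1.9940 bits


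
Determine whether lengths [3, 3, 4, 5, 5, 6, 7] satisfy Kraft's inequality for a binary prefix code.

Kraft inequality: Σ 2^(-l_i) ≤ 1 for prefix-free code
Calculating: 2^(-3) + 2^(-3) + 2^(-4) + 2^(-5) + 2^(-5) + 2^(-6) + 2^(-7)
= 0.125 + 0.125 + 0.0625 + 0.03125 + 0.03125 + 0.015625 + 0.0078125
= 0.3984
Since 0.3984 ≤ 1, prefix-free code exists


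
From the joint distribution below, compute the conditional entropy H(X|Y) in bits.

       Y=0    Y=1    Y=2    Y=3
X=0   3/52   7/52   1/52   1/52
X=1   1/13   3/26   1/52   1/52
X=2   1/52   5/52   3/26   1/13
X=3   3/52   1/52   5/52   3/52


H(X|Y) = Σ_y p(y) H(X|Y=y)
  p(Y=0) = 11/52, H(X|Y=0) = 1.8676
  p(Y=1) = 19/52, H(X|Y=1) = 1.7863
  p(Y=2) = 1/4, H(X|Y=2) = 1.6143
  p(Y=3) = 9/52, H(X|Y=3) = 1.7527
H(X|Y) = 0.2115×1.8676 + 0.3654×1.7863 + 0.2500×1.6143 + 0.1731×1.7527 = 1.7547 bits


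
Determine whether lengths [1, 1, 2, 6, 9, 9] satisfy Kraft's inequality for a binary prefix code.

Kraft inequality: Σ 2^(-l_i) ≤ 1 for prefix-free code
Calculating: 2^(-1) + 2^(-1) + 2^(-2) + 2^(-6) + 2^(-9) + 2^(-9)
= 0.5 + 0.5 + 0.25 + 0.015625 + 0.001953125 + 0.001953125
= 1.2695
Since 1.2695 > 1, prefix-free code does not exist


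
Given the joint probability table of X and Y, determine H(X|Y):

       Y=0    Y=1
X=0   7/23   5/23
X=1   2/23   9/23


H(X|Y) = Σ_y p(y) H(X|Y=y)
  p(Y=0) = 9/23, H(X|Y=0) = 0.7642
  p(Y=1) = 14/23, H(X|Y=1) = 0.9403
H(X|Y) = 0.3913×0.7642 + 0.6087×0.9403 = 0.8714 bits


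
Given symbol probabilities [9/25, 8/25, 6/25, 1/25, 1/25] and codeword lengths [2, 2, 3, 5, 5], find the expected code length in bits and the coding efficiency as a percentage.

Average length L = Σ p_i × l_i = 2.4800 bits
Entropy H = 1.9223 bits
Efficiency η = H/L × 100% = 77.51%


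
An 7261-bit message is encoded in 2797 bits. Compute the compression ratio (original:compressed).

Compression ratio = Original / Compressed
= 7261 / 2797 = 2.60:1


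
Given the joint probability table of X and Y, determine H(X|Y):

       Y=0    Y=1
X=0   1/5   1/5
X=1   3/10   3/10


H(X|Y) = Σ_y p(y) H(X|Y=y)
  p(Y=0) = 1/2, H(X|Y=0) = 0.9710
  p(Y=1) = 1/2, H(X|Y=1) = 0.9710
H(X|Y) = 0.5000×0.9710 + 0.5000×0.9710 = 0.9710 bits


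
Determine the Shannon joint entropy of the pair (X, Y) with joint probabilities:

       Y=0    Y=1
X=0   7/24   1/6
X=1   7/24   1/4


H(X,Y) = -Σ p(x,y) log₂ p(x,y)
  p(0,0)=7/24: -0.2917 × log₂(0.2917) = 0.5185
  p(0,1)=1/6: -0.1667 × log₂(0.1667) = 0.4308
  p(1,0)=7/24: -0.2917 × log₂(0.2917) = 0.5185
  p(1,1)=1/4: -0.2500 × log₂(0.2500) = 0.5000
H(X,Y) = 1.9678 bits


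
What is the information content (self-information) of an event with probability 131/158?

Information content I(x) = -log₂(p(x))
I = -log₂(131/158) = -log₂(0.8291)
I = 0.2704 bits


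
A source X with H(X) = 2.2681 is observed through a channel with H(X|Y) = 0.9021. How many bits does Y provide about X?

I(X;Y) = H(X) - H(X|Y)
I(X;Y) = 2.2681 - 0.9021 = 1.366 bits


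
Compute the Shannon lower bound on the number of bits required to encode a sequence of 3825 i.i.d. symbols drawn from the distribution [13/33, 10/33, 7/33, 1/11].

Entropy H = 1.8404 bits/symbol
Minimum bits = H × n = 1.8404 × 3825
= 7039.58 bits


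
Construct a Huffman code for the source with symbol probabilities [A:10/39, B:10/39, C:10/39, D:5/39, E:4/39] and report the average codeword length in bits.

Huffman tree construction:
Combine smallest probabilities repeatedly
Resulting codes:
  A: 01 (length 2)
  B: 10 (length 2)
  C: 11 (length 2)
  D: 001 (length 3)
  E: 000 (length 3)
Average length = Σ p(s) × length(s) = 2.2308 bits


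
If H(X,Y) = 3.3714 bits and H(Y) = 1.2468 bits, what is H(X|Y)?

Chain rule: H(X,Y) = H(X|Y) + H(Y)
H(X|Y) = H(X,Y) - H(Y) = 3.3714 - 1.2468 = 2.1246 bits


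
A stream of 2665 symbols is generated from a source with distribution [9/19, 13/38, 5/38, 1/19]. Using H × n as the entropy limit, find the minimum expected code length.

Entropy H = 1.6486 bits/symbol
Minimum bits = H × n = 1.6486 × 2665
= 4393.55 bits


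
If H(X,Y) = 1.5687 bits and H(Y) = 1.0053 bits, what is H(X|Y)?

Chain rule: H(X,Y) = H(X|Y) + H(Y)
H(X|Y) = H(X,Y) - H(Y) = 1.5687 - 1.0053 = 0.5634 bits


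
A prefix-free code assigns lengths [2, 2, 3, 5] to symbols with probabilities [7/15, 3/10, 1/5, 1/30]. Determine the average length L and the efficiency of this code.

Average length L = Σ p_i × l_i = 2.3000 bits
Entropy H = 1.6622 bits
Efficiency η = H/L × 100% = 72.27%


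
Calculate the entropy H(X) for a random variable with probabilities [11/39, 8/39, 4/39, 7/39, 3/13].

H(X) = -Σ p(x) log₂ p(x)
  -11/39 × log₂(11/39) = 0.5150
  -8/39 × log₂(8/39) = 0.4688
  -4/39 × log₂(4/39) = 0.3370
  -7/39 × log₂(7/39) = 0.4448
  -3/13 × log₂(3/13) = 0.4882
H(X) = 2.2537 bits


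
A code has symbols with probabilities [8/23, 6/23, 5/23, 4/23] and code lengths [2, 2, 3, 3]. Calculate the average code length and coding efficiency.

Average length L = Σ p_i × l_i = 2.3913 bits
Entropy H = 1.9532 bits
Efficiency η = H/L × 100% = 81.68%


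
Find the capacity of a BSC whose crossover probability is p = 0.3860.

For BSC with error probability p:
C = 1 - H(p) where H(p) is binary entropy
H(0.3860) = -0.3860 × log₂(0.3860) - 0.6140 × log₂(0.6140)
H(p) = 0.9622
C = 1 - 0.9622 = 0.0378 bits/use


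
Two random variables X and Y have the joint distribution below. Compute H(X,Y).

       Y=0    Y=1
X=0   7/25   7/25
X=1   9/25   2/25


H(X,Y) = -Σ p(x,y) log₂ p(x,y)
  p(0,0)=7/25: -0.2800 × log₂(0.2800) = 0.5142
  p(0,1)=7/25: -0.2800 × log₂(0.2800) = 0.5142
  p(1,0)=9/25: -0.3600 × log₂(0.3600) = 0.5306
  p(1,1)=2/25: -0.0800 × log₂(0.0800) = 0.2915
H(X,Y) = 1.8506 bits


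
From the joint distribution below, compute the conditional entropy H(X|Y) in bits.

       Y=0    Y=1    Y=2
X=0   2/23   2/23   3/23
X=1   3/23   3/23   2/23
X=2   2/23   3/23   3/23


H(X|Y) = Σ_y p(y) H(X|Y=y)
  p(Y=0) = 7/23, H(X|Y=0) = 1.5567
  p(Y=1) = 8/23, H(X|Y=1) = 1.5613
  p(Y=2) = 8/23, H(X|Y=2) = 1.5613
H(X|Y) = 0.3043×1.5567 + 0.3478×1.5613 + 0.3478×1.5613 = 1.5599 bits


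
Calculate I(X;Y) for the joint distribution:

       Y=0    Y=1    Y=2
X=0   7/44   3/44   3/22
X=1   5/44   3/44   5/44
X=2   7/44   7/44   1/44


H(X) = 1.5797, H(Y) = 1.5541, H(X,Y) = 3.0232
I(X;Y) = H(X) + H(Y) - H(X,Y) = 0.1105 bits


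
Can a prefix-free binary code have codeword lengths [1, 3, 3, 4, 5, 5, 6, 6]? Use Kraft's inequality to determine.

Kraft inequality: Σ 2^(-l_i) ≤ 1 for prefix-free code
Calculating: 2^(-1) + 2^(-3) + 2^(-3) + 2^(-4) + 2^(-5) + 2^(-5) + 2^(-6) + 2^(-6)
= 0.5 + 0.125 + 0.125 + 0.0625 + 0.03125 + 0.03125 + 0.015625 + 0.015625
= 0.9062
Since 0.9062 ≤ 1, prefix-free code exists


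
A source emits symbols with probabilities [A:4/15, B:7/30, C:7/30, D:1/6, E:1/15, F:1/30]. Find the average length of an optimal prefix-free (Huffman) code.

Huffman tree construction:
Combine smallest probabilities repeatedly
Resulting codes:
  A: 10 (length 2)
  B: 00 (length 2)
  C: 01 (length 2)
  D: 111 (length 3)
  E: 1101 (length 4)
  F: 1100 (length 4)
Average length = Σ p(s) × length(s) = 2.3667 bits


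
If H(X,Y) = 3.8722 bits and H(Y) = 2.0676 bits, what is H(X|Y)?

Chain rule: H(X,Y) = H(X|Y) + H(Y)
H(X|Y) = H(X,Y) - H(Y) = 3.8722 - 2.0676 = 1.8046 bits


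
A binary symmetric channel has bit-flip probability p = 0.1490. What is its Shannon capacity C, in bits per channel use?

For BSC with error probability p:
C = 1 - H(p) where H(p) is binary entropy
H(0.1490) = -0.1490 × log₂(0.1490) - 0.8510 × log₂(0.8510)
H(p) = 0.6073
C = 1 - 0.6073 = 0.3927 bits/use


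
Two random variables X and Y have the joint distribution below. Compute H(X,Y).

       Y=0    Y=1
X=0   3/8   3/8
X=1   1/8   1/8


H(X,Y) = -Σ p(x,y) log₂ p(x,y)
  p(0,0)=3/8: -0.3750 × log₂(0.3750) = 0.5306
  p(0,1)=3/8: -0.3750 × log₂(0.3750) = 0.5306
  p(1,0)=1/8: -0.1250 × log₂(0.1250) = 0.3750
  p(1,1)=1/8: -0.1250 × log₂(0.1250) = 0.3750
H(X,Y) = 1.8113 bits


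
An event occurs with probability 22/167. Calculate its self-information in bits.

Information content I(x) = -log₂(p(x))
I = -log₂(22/167) = -log₂(0.1317)
I = 2.9243 bits


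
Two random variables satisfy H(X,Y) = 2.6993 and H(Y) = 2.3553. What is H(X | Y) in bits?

Chain rule: H(X,Y) = H(X|Y) + H(Y)
H(X|Y) = H(X,Y) - H(Y) = 2.6993 - 2.3553 = 0.344 bits


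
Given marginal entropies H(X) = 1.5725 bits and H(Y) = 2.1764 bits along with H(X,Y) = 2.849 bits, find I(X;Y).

I(X;Y) = H(X) + H(Y) - H(X,Y)
I(X;Y) = 1.5725 + 2.1764 - 2.849 = 0.8999 bits


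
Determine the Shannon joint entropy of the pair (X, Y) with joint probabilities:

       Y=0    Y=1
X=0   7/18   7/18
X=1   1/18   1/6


H(X,Y) = -Σ p(x,y) log₂ p(x,y)
  p(0,0)=7/18: -0.3889 × log₂(0.3889) = 0.5299
  p(0,1)=7/18: -0.3889 × log₂(0.3889) = 0.5299
  p(1,0)=1/18: -0.0556 × log₂(0.0556) = 0.2317
  p(1,1)=1/6: -0.1667 × log₂(0.1667) = 0.4308
H(X,Y) = 1.7223 bits


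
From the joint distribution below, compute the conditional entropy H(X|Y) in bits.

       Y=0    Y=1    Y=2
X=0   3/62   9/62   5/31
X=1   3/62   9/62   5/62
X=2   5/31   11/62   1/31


H(X|Y) = Σ_y p(y) H(X|Y=y)
  p(Y=0) = 8/31, H(X|Y=0) = 1.3294
  p(Y=1) = 29/62, H(X|Y=1) = 1.5782
  p(Y=2) = 17/62, H(X|Y=2) = 1.3328
H(X|Y) = 0.2581×1.3294 + 0.4677×1.5782 + 0.2742×1.3328 = 1.4467 bits


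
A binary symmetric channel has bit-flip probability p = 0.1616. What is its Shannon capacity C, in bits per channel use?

For BSC with error probability p:
C = 1 - H(p) where H(p) is binary entropy
H(0.1616) = -0.1616 × log₂(0.1616) - 0.8384 × log₂(0.8384)
H(p) = 0.6381
C = 1 - 0.6381 = 0.3619 bits/use


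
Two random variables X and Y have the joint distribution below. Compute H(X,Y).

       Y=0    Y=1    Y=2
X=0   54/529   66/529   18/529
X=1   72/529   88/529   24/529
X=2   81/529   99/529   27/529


H(X,Y) = -Σ p(x,y) log₂ p(x,y)
  p(0,0)=54/529: -0.1021 × log₂(0.1021) = 0.3361
  p(0,1)=66/529: -0.1248 × log₂(0.1248) = 0.3746
  p(0,2)=18/529: -0.0340 × log₂(0.0340) = 0.1660
  p(1,0)=72/529: -0.1361 × log₂(0.1361) = 0.3916
  p(1,1)=88/529: -0.1664 × log₂(0.1664) = 0.4305
  p(1,2)=24/529: -0.0454 × log₂(0.0454) = 0.2024
  p(2,0)=81/529: -0.1531 × log₂(0.1531) = 0.4145
  p(2,1)=99/529: -0.1871 × log₂(0.1871) = 0.4525
  p(2,2)=27/529: -0.0510 × log₂(0.0510) = 0.2191
H(X,Y) = 2.9873 bits


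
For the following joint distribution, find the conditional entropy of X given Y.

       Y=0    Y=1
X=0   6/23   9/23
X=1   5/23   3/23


H(X|Y) = Σ_y p(y) H(X|Y=y)
  p(Y=0) = 11/23, H(X|Y=0) = 0.9940
  p(Y=1) = 12/23, H(X|Y=1) = 0.8113
H(X|Y) = 0.4783×0.9940 + 0.5217×0.8113 = 0.8987 bits


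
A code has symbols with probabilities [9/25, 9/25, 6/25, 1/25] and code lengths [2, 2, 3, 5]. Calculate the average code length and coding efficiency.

Average length L = Σ p_i × l_i = 2.3600 bits
Entropy H = 1.7411 bits
Efficiency η = H/L × 100% = 73.78%


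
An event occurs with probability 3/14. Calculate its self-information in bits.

Information content I(x) = -log₂(p(x))
I = -log₂(3/14) = -log₂(0.2143)
I = 2.2224 bits


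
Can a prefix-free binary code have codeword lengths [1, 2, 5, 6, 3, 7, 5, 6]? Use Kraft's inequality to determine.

Kraft inequality: Σ 2^(-l_i) ≤ 1 for prefix-free code
Calculating: 2^(-1) + 2^(-2) + 2^(-5) + 2^(-6) + 2^(-3) + 2^(-7) + 2^(-5) + 2^(-6)
= 0.5 + 0.25 + 0.03125 + 0.015625 + 0.125 + 0.0078125 + 0.03125 + 0.015625
= 0.9766
Since 0.9766 ≤ 1, prefix-free code exists


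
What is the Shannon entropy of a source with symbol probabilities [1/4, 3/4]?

H(X) = -Σ p(x) log₂ p(x)
  -1/4 × log₂(1/4) = 0.5000
  -3/4 × log₂(3/4) = 0.3113
H(X) = 0.8113 bits


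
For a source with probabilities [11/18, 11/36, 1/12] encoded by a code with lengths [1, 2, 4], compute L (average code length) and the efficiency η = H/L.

Average length L = Σ p_i × l_i = 1.5556 bits
Entropy H = 1.2556 bits
Efficiency η = H/L × 100% = 80.72%


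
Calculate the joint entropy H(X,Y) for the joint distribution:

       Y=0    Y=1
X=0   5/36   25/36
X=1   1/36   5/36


H(X,Y) = -Σ p(x,y) log₂ p(x,y)
  p(0,0)=5/36: -0.1389 × log₂(0.1389) = 0.3956
  p(0,1)=25/36: -0.6944 × log₂(0.6944) = 0.3653
  p(1,0)=1/36: -0.0278 × log₂(0.0278) = 0.1436
  p(1,1)=5/36: -0.1389 × log₂(0.1389) = 0.3956
H(X,Y) = 1.3000 bits


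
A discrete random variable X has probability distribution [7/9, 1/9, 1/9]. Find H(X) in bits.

H(X) = -Σ p(x) log₂ p(x)
  -7/9 × log₂(7/9) = 0.2820
  -1/9 × log₂(1/9) = 0.3522
  -1/9 × log₂(1/9) = 0.3522
H(X) = 0.9864 bits


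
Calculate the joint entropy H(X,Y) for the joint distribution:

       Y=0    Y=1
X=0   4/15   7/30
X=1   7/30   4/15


H(X,Y) = -Σ p(x,y) log₂ p(x,y)
  p(0,0)=4/15: -0.2667 × log₂(0.2667) = 0.5085
  p(0,1)=7/30: -0.2333 × log₂(0.2333) = 0.4899
  p(1,0)=7/30: -0.2333 × log₂(0.2333) = 0.4899
  p(1,1)=4/15: -0.2667 × log₂(0.2667) = 0.5085
H(X,Y) = 1.9968 bits


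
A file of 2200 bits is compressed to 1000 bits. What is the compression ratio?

Compression ratio = Original / Compressed
= 2200 / 1000 = 2.20:1


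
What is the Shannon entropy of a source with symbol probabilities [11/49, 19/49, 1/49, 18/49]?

H(X) = -Σ p(x) log₂ p(x)
  -11/49 × log₂(11/49) = 0.4838
  -19/49 × log₂(19/49) = 0.5300
  -1/49 × log₂(1/49) = 0.1146
  -18/49 × log₂(18/49) = 0.5307
H(X) = 1.6591 bits


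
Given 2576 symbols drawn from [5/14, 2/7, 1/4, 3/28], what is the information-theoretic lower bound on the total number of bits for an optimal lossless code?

Entropy H = 1.8922 bits/symbol
Minimum bits = H × n = 1.8922 × 2576
= 4874.19 bits


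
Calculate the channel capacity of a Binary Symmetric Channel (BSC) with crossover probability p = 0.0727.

For BSC with error probability p:
C = 1 - H(p) where H(p) is binary entropy
H(0.0727) = -0.0727 × log₂(0.0727) - 0.9273 × log₂(0.9273)
H(p) = 0.3759
C = 1 - 0.3759 = 0.6241 bits/use


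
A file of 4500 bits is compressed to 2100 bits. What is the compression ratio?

Compression ratio = Original / Compressed
= 4500 / 2100 = 2.14:1


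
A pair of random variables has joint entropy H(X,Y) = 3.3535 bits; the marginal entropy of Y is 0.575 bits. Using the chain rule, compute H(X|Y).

Chain rule: H(X,Y) = H(X|Y) + H(Y)
H(X|Y) = H(X,Y) - H(Y) = 3.3535 - 0.575 = 2.7785 bits


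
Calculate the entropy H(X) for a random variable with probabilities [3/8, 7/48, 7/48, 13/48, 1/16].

H(X) = -Σ p(x) log₂ p(x)
  -3/8 × log₂(3/8) = 0.5306
  -7/48 × log₂(7/48) = 0.4051
  -7/48 × log₂(7/48) = 0.4051
  -13/48 × log₂(13/48) = 0.5104
  -1/16 × log₂(1/16) = 0.2500
H(X) = 2.1012 bits


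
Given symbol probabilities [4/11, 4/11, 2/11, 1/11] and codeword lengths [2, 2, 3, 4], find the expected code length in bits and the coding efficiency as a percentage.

Average length L = Σ p_i × l_i = 2.3636 bits
Entropy H = 1.8231 bits
Efficiency η = H/L × 100% = 77.13%


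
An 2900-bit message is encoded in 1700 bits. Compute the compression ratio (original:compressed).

Compression ratio = Original / Compressed
= 2900 / 1700 = 1.71:1


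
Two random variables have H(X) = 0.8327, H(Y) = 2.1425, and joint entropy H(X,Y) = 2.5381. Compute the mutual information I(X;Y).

I(X;Y) = H(X) + H(Y) - H(X,Y)
I(X;Y) = 0.8327 + 2.1425 - 2.5381 = 0.4371 bits


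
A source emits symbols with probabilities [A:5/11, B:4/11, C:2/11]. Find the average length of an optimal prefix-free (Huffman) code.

Huffman tree construction:
Combine smallest probabilities repeatedly
Resulting codes:
  A: 0 (length 1)
  B: 11 (length 2)
  C: 10 (length 2)
Average length = Σ p(s) × length(s) = 1.5455 bits


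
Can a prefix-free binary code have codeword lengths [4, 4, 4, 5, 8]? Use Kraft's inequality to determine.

Kraft inequality: Σ 2^(-l_i) ≤ 1 for prefix-free code
Calculating: 2^(-4) + 2^(-4) + 2^(-4) + 2^(-5) + 2^(-8)
= 0.0625 + 0.0625 + 0.0625 + 0.03125 + 0.00390625
= 0.2227
Since 0.2227 ≤ 1, prefix-free code exists


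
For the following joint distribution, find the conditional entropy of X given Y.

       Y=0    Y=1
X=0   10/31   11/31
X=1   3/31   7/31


H(X|Y) = Σ_y p(y) H(X|Y=y)
  p(Y=0) = 13/31, H(X|Y=0) = 0.7793
  p(Y=1) = 18/31, H(X|Y=1) = 0.9641
H(X|Y) = 0.4194×0.7793 + 0.5806×0.9641 = 0.8866 bits


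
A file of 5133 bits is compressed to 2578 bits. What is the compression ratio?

Compression ratio = Original / Compressed
= 5133 / 2578 = 1.99:1


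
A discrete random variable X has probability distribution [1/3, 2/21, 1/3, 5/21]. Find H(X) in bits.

H(X) = -Σ p(x) log₂ p(x)
  -1/3 × log₂(1/3) = 0.5283
  -2/21 × log₂(2/21) = 0.3231
  -1/3 × log₂(1/3) = 0.5283
  -5/21 × log₂(5/21) = 0.4929
H(X) = 1.8727 bits


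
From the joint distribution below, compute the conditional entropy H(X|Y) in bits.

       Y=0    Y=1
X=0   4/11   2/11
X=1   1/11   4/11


H(X|Y) = Σ_y p(y) H(X|Y=y)
  p(Y=0) = 5/11, H(X|Y=0) = 0.7219
  p(Y=1) = 6/11, H(X|Y=1) = 0.9183
H(X|Y) = 0.4545×0.7219 + 0.5455×0.9183 = 0.8290 bits


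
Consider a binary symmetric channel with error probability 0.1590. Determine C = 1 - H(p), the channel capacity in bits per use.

For BSC with error probability p:
C = 1 - H(p) where H(p) is binary entropy
H(0.1590) = -0.1590 × log₂(0.1590) - 0.8410 × log₂(0.8410)
H(p) = 0.6319
C = 1 - 0.6319 = 0.3681 bits/use


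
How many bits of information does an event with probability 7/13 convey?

Information content I(x) = -log₂(p(x))
I = -log₂(7/13) = -log₂(0.5385)
I = 0.8931 bits


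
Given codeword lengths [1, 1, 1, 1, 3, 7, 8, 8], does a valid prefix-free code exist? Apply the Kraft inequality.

Kraft inequality: Σ 2^(-l_i) ≤ 1 for prefix-free code
Calculating: 2^(-1) + 2^(-1) + 2^(-1) + 2^(-1) + 2^(-3) + 2^(-7) + 2^(-8) + 2^(-8)
= 0.5 + 0.5 + 0.5 + 0.5 + 0.125 + 0.0078125 + 0.00390625 + 0.00390625
= 2.1406
Since 2.1406 > 1, prefix-free code does not exist


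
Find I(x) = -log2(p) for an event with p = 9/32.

Information content I(x) = -log₂(p(x))
I = -log₂(9/32) = -log₂(0.2812)
I = 1.8301 bits


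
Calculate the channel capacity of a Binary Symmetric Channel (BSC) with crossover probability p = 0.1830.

For BSC with error probability p:
C = 1 - H(p) where H(p) is binary entropy
H(0.1830) = -0.1830 × log₂(0.1830) - 0.8170 × log₂(0.8170)
H(p) = 0.6866
C = 1 - 0.6866 = 0.3134 bits/use


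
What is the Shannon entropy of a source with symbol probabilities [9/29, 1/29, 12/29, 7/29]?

H(X) = -Σ p(x) log₂ p(x)
  -9/29 × log₂(9/29) = 0.5239
  -1/29 × log₂(1/29) = 0.1675
  -12/29 × log₂(12/29) = 0.5268
  -7/29 × log₂(7/29) = 0.4950
H(X) = 1.7131 bits


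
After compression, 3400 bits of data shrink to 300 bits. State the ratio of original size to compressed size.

Compression ratio = Original / Compressed
= 3400 / 300 = 11.33:1


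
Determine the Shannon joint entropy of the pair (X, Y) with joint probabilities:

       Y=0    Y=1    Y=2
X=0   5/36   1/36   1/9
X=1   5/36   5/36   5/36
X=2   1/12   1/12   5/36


H(X,Y) = -Σ p(x,y) log₂ p(x,y)
  p(0,0)=5/36: -0.1389 × log₂(0.1389) = 0.3956
  p(0,1)=1/36: -0.0278 × log₂(0.0278) = 0.1436
  p(0,2)=1/9: -0.1111 × log₂(0.1111) = 0.3522
  p(1,0)=5/36: -0.1389 × log₂(0.1389) = 0.3956
  p(1,1)=5/36: -0.1389 × log₂(0.1389) = 0.3956
  p(1,2)=5/36: -0.1389 × log₂(0.1389) = 0.3956
  p(2,0)=1/12: -0.0833 × log₂(0.0833) = 0.2987
  p(2,1)=1/12: -0.0833 × log₂(0.0833) = 0.2987
  p(2,2)=5/36: -0.1389 × log₂(0.1389) = 0.3956
H(X,Y) = 3.0711 bits


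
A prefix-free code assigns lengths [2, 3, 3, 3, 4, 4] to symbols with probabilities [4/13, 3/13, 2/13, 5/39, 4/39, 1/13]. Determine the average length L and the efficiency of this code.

Average length L = Σ p_i × l_i = 2.8718 bits
Entropy H = 2.4284 bits
Efficiency η = H/L × 100% = 84.56%


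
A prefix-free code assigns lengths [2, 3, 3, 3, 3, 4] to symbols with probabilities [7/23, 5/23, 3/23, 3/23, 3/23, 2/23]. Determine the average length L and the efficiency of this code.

Average length L = Σ p_i × l_i = 2.7826 bits
Entropy H = 2.4572 bits
Efficiency η = H/L × 100% = 88.31%


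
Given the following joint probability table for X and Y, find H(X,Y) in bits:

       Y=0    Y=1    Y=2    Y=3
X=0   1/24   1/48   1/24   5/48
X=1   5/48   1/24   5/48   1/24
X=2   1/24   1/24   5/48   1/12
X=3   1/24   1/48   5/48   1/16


H(X,Y) = -Σ p(x,y) log₂ p(x,y)
  p(0,0)=1/24: -0.0417 × log₂(0.0417) = 0.1910
  p(0,1)=1/48: -0.0208 × log₂(0.0208) = 0.1164
  p(0,2)=1/24: -0.0417 × log₂(0.0417) = 0.1910
  p(0,3)=5/48: -0.1042 × log₂(0.1042) = 0.3399
  p(1,0)=5/48: -0.1042 × log₂(0.1042) = 0.3399
  p(1,1)=1/24: -0.0417 × log₂(0.0417) = 0.1910
  p(1,2)=5/48: -0.1042 × log₂(0.1042) = 0.3399
  p(1,3)=1/24: -0.0417 × log₂(0.0417) = 0.1910
  p(2,0)=1/24: -0.0417 × log₂(0.0417) = 0.1910
  p(2,1)=1/24: -0.0417 × log₂(0.0417) = 0.1910
  p(2,2)=5/48: -0.1042 × log₂(0.1042) = 0.3399
  p(2,3)=1/12: -0.0833 × log₂(0.0833) = 0.2987
  p(3,0)=1/24: -0.0417 × log₂(0.0417) = 0.1910
  p(3,1)=1/48: -0.0208 × log₂(0.0208) = 0.1164
  p(3,2)=5/48: -0.1042 × log₂(0.1042) = 0.3399
  p(3,3)=1/16: -0.0625 × log₂(0.0625) = 0.2500
H(X,Y) = 3.8182 bits


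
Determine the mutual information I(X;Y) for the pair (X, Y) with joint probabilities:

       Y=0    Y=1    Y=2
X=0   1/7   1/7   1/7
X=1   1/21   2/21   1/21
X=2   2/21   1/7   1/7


H(X) = 1.5100, H(Y) = 1.5751, H(X,Y) = 3.0697
I(X;Y) = H(X) + H(Y) - H(X,Y) = 0.0154 bits


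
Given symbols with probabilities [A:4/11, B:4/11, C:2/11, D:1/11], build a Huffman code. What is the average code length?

Huffman tree construction:
Combine smallest probabilities repeatedly
Resulting codes:
  A: 11 (length 2)
  B: 0 (length 1)
  C: 101 (length 3)
  D: 100 (length 3)
Average length = Σ p(s) × length(s) = 1.9091 bits


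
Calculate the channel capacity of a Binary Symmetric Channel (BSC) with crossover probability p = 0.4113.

For BSC with error probability p:
C = 1 - H(p) where H(p) is binary entropy
H(0.4113) = -0.4113 × log₂(0.4113) - 0.5887 × log₂(0.5887)
H(p) = 0.9772
C = 1 - 0.9772 = 0.0228 bits/use


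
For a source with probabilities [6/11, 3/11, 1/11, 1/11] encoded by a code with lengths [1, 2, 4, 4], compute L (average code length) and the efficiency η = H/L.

Average length L = Σ p_i × l_i = 1.8182 bits
Entropy H = 1.6172 bits
Efficiency η = H/L × 100% = 88.95%


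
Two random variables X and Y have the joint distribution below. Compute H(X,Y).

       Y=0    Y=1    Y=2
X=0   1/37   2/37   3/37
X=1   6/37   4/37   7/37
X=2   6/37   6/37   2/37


H(X,Y) = -Σ p(x,y) log₂ p(x,y)
  p(0,0)=1/37: -0.0270 × log₂(0.0270) = 0.1408
  p(0,1)=2/37: -0.0541 × log₂(0.0541) = 0.2275
  p(0,2)=3/37: -0.0811 × log₂(0.0811) = 0.2939
  p(1,0)=6/37: -0.1622 × log₂(0.1622) = 0.4256
  p(1,1)=4/37: -0.1081 × log₂(0.1081) = 0.3470
  p(1,2)=7/37: -0.1892 × log₂(0.1892) = 0.4545
  p(2,0)=6/37: -0.1622 × log₂(0.1622) = 0.4256
  p(2,1)=6/37: -0.1622 × log₂(0.1622) = 0.4256
  p(2,2)=2/37: -0.0541 × log₂(0.0541) = 0.2275
H(X,Y) = 2.9679 bits


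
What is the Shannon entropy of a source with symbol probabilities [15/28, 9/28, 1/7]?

H(X) = -Σ p(x) log₂ p(x)
  -15/28 × log₂(15/28) = 0.4824
  -9/28 × log₂(9/28) = 0.5263
  -1/7 × log₂(1/7) = 0.4011
H(X) = 1.4098 bits


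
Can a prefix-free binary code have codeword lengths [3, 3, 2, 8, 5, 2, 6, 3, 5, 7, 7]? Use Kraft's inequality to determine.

Kraft inequality: Σ 2^(-l_i) ≤ 1 for prefix-free code
Calculating: 2^(-3) + 2^(-3) + 2^(-2) + 2^(-8) + 2^(-5) + 2^(-2) + 2^(-6) + 2^(-3) + 2^(-5) + 2^(-7) + 2^(-7)
= 0.125 + 0.125 + 0.25 + 0.00390625 + 0.03125 + 0.25 + 0.015625 + 0.125 + 0.03125 + 0.0078125 + 0.0078125
= 0.9727
Since 0.9727 ≤ 1, prefix-free code exists


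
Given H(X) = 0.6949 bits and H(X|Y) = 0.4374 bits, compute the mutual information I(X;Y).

I(X;Y) = H(X) - H(X|Y)
I(X;Y) = 0.6949 - 0.4374 = 0.2575 bits


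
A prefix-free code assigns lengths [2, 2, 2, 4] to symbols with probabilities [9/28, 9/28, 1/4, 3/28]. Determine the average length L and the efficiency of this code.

Average length L = Σ p_i × l_i = 2.2143 bits
Entropy H = 1.8979 bits
Efficiency η = H/L × 100% = 85.71%


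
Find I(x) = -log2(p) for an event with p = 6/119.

Information content I(x) = -log₂(p(x))
I = -log₂(6/119) = -log₂(0.0504)
I = 4.3099 bits
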